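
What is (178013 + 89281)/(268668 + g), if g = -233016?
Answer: 44549/5942 ≈ 7.4973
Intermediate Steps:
(178013 + 89281)/(268668 + g) = (178013 + 89281)/(268668 - 233016) = 267294/35652 = 267294*(1/35652) = 44549/5942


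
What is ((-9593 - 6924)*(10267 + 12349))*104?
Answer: -38849041088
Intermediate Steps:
((-9593 - 6924)*(10267 + 12349))*104 = -16517*22616*104 = -373548472*104 = -38849041088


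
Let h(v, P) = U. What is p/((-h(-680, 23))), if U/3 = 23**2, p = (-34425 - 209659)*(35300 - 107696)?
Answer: -5890235088/529 ≈ -1.1135e+7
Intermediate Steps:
p = 17670705264 (p = -244084*(-72396) = 17670705264)
U = 1587 (U = 3*23**2 = 3*529 = 1587)
h(v, P) = 1587
p/((-h(-680, 23))) = 17670705264/((-1*1587)) = 17670705264/(-1587) = 17670705264*(-1/1587) = -5890235088/529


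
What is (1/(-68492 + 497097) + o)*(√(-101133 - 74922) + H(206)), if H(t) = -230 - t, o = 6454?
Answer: -1206070468556/428605 + 30428383381*I*√1455/428605 ≈ -2.8139e+6 + 2.708e+6*I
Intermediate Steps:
(1/(-68492 + 497097) + o)*(√(-101133 - 74922) + H(206)) = (1/(-68492 + 497097) + 6454)*(√(-101133 - 74922) + (-230 - 1*206)) = (1/428605 + 6454)*(√(-176055) + (-230 - 206)) = (1/428605 + 6454)*(11*I*√1455 - 436) = 2766216671*(-436 + 11*I*√1455)/428605 = -1206070468556/428605 + 30428383381*I*√1455/428605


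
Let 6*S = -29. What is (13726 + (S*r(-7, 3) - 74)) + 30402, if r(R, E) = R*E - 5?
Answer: 132539/3 ≈ 44180.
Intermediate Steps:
S = -29/6 (S = (1/6)*(-29) = -29/6 ≈ -4.8333)
r(R, E) = -5 + E*R (r(R, E) = E*R - 5 = -5 + E*R)
(13726 + (S*r(-7, 3) - 74)) + 30402 = (13726 + (-29*(-5 + 3*(-7))/6 - 74)) + 30402 = (13726 + (-29*(-5 - 21)/6 - 74)) + 30402 = (13726 + (-29/6*(-26) - 74)) + 30402 = (13726 + (377/3 - 74)) + 30402 = (13726 + 155/3) + 30402 = 41333/3 + 30402 = 132539/3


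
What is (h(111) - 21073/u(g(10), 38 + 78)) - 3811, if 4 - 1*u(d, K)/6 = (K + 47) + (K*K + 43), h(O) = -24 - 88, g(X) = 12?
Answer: -321460931/81948 ≈ -3922.7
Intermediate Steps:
h(O) = -112
u(d, K) = -516 - 6*K - 6*K² (u(d, K) = 24 - 6*((K + 47) + (K*K + 43)) = 24 - 6*((47 + K) + (K² + 43)) = 24 - 6*((47 + K) + (43 + K²)) = 24 - 6*(90 + K + K²) = 24 + (-540 - 6*K - 6*K²) = -516 - 6*K - 6*K²)
(h(111) - 21073/u(g(10), 38 + 78)) - 3811 = (-112 - 21073/(-516 - 6*(38 + 78) - 6*(38 + 78)²)) - 3811 = (-112 - 21073/(-516 - 6*116 - 6*116²)) - 3811 = (-112 - 21073/(-516 - 696 - 6*13456)) - 3811 = (-112 - 21073/(-516 - 696 - 80736)) - 3811 = (-112 - 21073/(-81948)) - 3811 = (-112 - 21073*(-1/81948)) - 3811 = (-112 + 21073/81948) - 3811 = -9157103/81948 - 3811 = -321460931/81948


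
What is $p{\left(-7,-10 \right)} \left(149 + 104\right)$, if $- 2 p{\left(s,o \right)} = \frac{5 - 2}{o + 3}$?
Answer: $\frac{759}{14} \approx 54.214$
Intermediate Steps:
$p{\left(s,o \right)} = - \frac{3}{2 \left(3 + o\right)}$ ($p{\left(s,o \right)} = - \frac{\left(5 - 2\right) \frac{1}{o + 3}}{2} = - \frac{3 \frac{1}{3 + o}}{2} = - \frac{3}{2 \left(3 + o\right)}$)
$p{\left(-7,-10 \right)} \left(149 + 104\right) = - \frac{3}{6 + 2 \left(-10\right)} \left(149 + 104\right) = - \frac{3}{6 - 20} \cdot 253 = - \frac{3}{-14} \cdot 253 = \left(-3\right) \left(- \frac{1}{14}\right) 253 = \frac{3}{14} \cdot 253 = \frac{759}{14}$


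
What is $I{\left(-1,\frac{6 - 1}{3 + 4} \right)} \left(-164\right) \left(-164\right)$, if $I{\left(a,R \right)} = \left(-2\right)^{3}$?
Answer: $-215168$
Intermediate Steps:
$I{\left(a,R \right)} = -8$
$I{\left(-1,\frac{6 - 1}{3 + 4} \right)} \left(-164\right) \left(-164\right) = \left(-8\right) \left(-164\right) \left(-164\right) = 1312 \left(-164\right) = -215168$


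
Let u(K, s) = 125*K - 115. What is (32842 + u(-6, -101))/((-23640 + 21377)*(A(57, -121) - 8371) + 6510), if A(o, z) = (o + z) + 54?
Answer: 31977/18972713 ≈ 0.0016854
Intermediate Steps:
A(o, z) = 54 + o + z
u(K, s) = -115 + 125*K
(32842 + u(-6, -101))/((-23640 + 21377)*(A(57, -121) - 8371) + 6510) = (32842 + (-115 + 125*(-6)))/((-23640 + 21377)*((54 + 57 - 121) - 8371) + 6510) = (32842 + (-115 - 750))/(-2263*(-10 - 8371) + 6510) = (32842 - 865)/(-2263*(-8381) + 6510) = 31977/(18966203 + 6510) = 31977/18972713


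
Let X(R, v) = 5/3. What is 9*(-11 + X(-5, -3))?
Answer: -84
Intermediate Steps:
X(R, v) = 5/3 (X(R, v) = 5*(⅓) = 5/3)
9*(-11 + X(-5, -3)) = 9*(-11 + 5/3) = 9*(-28/3) = -84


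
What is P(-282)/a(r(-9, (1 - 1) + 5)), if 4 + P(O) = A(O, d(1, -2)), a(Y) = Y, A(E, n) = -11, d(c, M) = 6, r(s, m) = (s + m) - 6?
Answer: 3/2 ≈ 1.5000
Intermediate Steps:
r(s, m) = -6 + m + s (r(s, m) = (m + s) - 6 = -6 + m + s)
P(O) = -15 (P(O) = -4 - 11 = -15)
P(-282)/a(r(-9, (1 - 1) + 5)) = -15/(-6 + ((1 - 1) + 5) - 9) = -15/(-6 + (0 + 5) - 9) = -15/(-6 + 5 - 9) = -15/(-10) = -15*(-⅒) = 3/2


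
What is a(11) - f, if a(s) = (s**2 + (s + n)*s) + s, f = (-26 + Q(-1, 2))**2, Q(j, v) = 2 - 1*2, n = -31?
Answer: -764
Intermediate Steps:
Q(j, v) = 0 (Q(j, v) = 2 - 2 = 0)
f = 676 (f = (-26 + 0)**2 = (-26)**2 = 676)
a(s) = s + s**2 + s*(-31 + s) (a(s) = (s**2 + (s - 31)*s) + s = (s**2 + (-31 + s)*s) + s = (s**2 + s*(-31 + s)) + s = s + s**2 + s*(-31 + s))
a(11) - f = 2*11*(-15 + 11) - 1*676 = 2*11*(-4) - 676 = -88 - 676 = -764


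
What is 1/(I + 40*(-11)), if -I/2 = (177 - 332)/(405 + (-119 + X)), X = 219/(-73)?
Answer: -283/124210 ≈ -0.0022784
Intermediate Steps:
X = -3 (X = 219*(-1/73) = -3)
I = 310/283 (I = -2*(177 - 332)/(405 + (-119 - 3)) = -(-310)/(405 - 122) = -(-310)/283 = -2*(-155/283) = 310/283 ≈ 1.0954)
1/(I + 40*(-11)) = 1/(310/283 + 40*(-11)) = 1/(310/283 - 440) = 1/(-124210/283) = -283/124210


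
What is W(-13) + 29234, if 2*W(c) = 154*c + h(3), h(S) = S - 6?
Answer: 56463/2 ≈ 28232.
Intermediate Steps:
h(S) = -6 + S
W(c) = -3/2 + 77*c (W(c) = (154*c + (-6 + 3))/2 = (154*c - 3)/2 = (-3 + 154*c)/2 = -3/2 + 77*c)
W(-13) + 29234 = (-3/2 + 77*(-13)) + 29234 = (-3/2 - 1001) + 29234 = -2005/2 + 29234 = 56463/2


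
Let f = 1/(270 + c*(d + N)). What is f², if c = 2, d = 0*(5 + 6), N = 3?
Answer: 1/76176 ≈ 1.3127e-5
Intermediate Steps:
d = 0 (d = 0*11 = 0)
f = 1/276 (f = 1/(270 + 2*(0 + 3)) = 1/(270 + 2*3) = 1/(270 + 6) = 1/276 ≈ 0.0036232)
f² = (1/276)² = 1/76176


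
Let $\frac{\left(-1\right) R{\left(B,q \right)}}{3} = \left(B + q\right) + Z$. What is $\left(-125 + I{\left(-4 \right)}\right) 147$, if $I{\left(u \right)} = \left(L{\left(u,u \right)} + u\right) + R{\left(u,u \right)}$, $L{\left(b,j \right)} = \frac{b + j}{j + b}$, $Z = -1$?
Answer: $-14847$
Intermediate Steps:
$R{\left(B,q \right)} = 3 - 3 B - 3 q$ ($R{\left(B,q \right)} = - 3 \left(\left(B + q\right) - 1\right) = - 3 \left(-1 + B + q\right) = 3 - 3 B - 3 q$)
$L{\left(b,j \right)} = 1$ ($L{\left(b,j \right)} = \frac{b + j}{b + j} = 1$)
$I{\left(u \right)} = 4 - 5 u$ ($I{\left(u \right)} = \left(1 + u\right) - \left(-3 + 6 u\right) = 4 - 5 u$)
$\left(-125 + I{\left(-4 \right)}\right) 147 = \left(-125 + \left(4 - -20\right)\right) 147 = \left(-125 + \left(4 + 20\right)\right) 147 = \left(-125 + 24\right) 147 = \left(-101\right) 147 = -14847$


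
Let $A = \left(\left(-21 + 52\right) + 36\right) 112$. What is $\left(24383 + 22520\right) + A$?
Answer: $54407$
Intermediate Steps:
$A = 7504$ ($A = \left(31 + 36\right) 112 = 67 \cdot 112 = 7504$)
$\left(24383 + 22520\right) + A = \left(24383 + 22520\right) + 7504 = 46903 + 7504 = 54407$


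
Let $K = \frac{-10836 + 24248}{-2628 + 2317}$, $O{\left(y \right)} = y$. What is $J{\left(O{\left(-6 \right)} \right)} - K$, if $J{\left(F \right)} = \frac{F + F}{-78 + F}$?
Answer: $\frac{94195}{2177} \approx 43.268$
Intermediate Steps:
$K = - \frac{13412}{311}$ ($K = \frac{13412}{-311} = 13412 \left(- \frac{1}{311}\right) = - \frac{13412}{311} \approx -43.125$)
$J{\left(F \right)} = \frac{2 F}{-78 + F}$
$J{\left(O{\left(-6 \right)} \right)} - K = 2 \left(-6\right) \frac{1}{-78 - 6} - - \frac{13412}{311} = 2 \left(-6\right) \frac{1}{-84} + \frac{13412}{311} = 2 \left(-6\right) \left(- \frac{1}{84}\right) + \frac{13412}{311} = \frac{1}{7} + \frac{13412}{311} = \frac{94195}{2177}$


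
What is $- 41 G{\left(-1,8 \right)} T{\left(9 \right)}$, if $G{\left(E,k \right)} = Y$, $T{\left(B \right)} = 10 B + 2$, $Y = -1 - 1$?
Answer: $7544$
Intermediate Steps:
$Y = -2$ ($Y = -1 - 1 = -2$)
$T{\left(B \right)} = 2 + 10 B$
$G{\left(E,k \right)} = -2$
$- 41 G{\left(-1,8 \right)} T{\left(9 \right)} = \left(-41\right) \left(-2\right) \left(2 + 10 \cdot 9\right) = 82 \left(2 + 90\right) = 82 \cdot 92 = 7544$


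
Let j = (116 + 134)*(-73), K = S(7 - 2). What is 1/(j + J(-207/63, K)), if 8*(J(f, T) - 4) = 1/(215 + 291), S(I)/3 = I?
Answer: -4048/73859807 ≈ -5.4807e-5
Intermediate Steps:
S(I) = 3*I
K = 15 (K = 3*(7 - 2) = 3*5 = 15)
J(f, T) = 16193/4048 (J(f, T) = 4 + 1/(8*(215 + 291)) = 4 + (⅛)/506 = 4 + (⅛)*(1/506) = 4 + 1/4048 = 16193/4048)
j = -18250 (j = 250*(-73) = -18250)
1/(j + J(-207/63, K)) = 1/(-18250 + 16193/4048) = 1/(-73859807/4048) = -4048/73859807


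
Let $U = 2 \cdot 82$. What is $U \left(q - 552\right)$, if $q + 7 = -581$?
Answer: $-186960$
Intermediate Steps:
$q = -588$ ($q = -7 - 581 = -588$)
$U = 164$
$U \left(q - 552\right) = 164 \left(-588 - 552\right) = 164 \left(-1140\right) = -186960$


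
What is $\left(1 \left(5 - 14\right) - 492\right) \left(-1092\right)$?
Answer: $547092$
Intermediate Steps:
$\left(1 \left(5 - 14\right) - 492\right) \left(-1092\right) = \left(1 \left(-9\right) - 492\right) \left(-1092\right) = \left(-9 - 492\right) \left(-1092\right) = \left(-501\right) \left(-1092\right) = 547092$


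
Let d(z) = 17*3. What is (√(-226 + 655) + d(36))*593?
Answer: 30243 + 593*√429 ≈ 42525.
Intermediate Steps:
d(z) = 51
(√(-226 + 655) + d(36))*593 = (√(-226 + 655) + 51)*593 = (√429 + 51)*593 = (51 + √429)*593 = 30243 + 593*√429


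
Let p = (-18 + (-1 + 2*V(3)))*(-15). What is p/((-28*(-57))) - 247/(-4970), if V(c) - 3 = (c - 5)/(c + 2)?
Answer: 33881/188860 ≈ 0.17940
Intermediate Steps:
V(c) = 3 + (-5 + c)/(2 + c) (V(c) = 3 + (c - 5)/(c + 2) = 3 + (-5 + c)/(2 + c))
p = 207 (p = (-18 + (-1 + 2*((1 + 4*3)/(2 + 3))))*(-15) = (-18 + (-1 + 2*((1 + 12)/5)))*(-15) = (-18 + (-1 + 2*((⅕)*13)))*(-15) = (-18 + (-1 + 2*(13/5)))*(-15) = (-18 + (-1 + 26/5))*(-15) = (-18 + 21/5)*(-15) = -69/5*(-15) = 207)
p/((-28*(-57))) - 247/(-4970) = 207/((-28*(-57))) - 247/(-4970) = 207/1596 - 247*(-1/4970) = 207*(1/1596) + 247/4970 = 69/532 + 247/4970 = 33881/188860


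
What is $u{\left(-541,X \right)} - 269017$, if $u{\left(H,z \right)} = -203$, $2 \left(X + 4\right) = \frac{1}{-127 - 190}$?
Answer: $-269220$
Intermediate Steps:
$X = - \frac{2537}{634}$ ($X = -4 + \frac{1}{2 \left(-127 - 190\right)} = -4 + \frac{1}{2 \left(-317\right)} = -4 + \frac{1}{2} \left(- \frac{1}{317}\right) = -4 - \frac{1}{634} = - \frac{2537}{634} \approx -4.0016$)
$u{\left(-541,X \right)} - 269017 = -203 - 269017 = -269220$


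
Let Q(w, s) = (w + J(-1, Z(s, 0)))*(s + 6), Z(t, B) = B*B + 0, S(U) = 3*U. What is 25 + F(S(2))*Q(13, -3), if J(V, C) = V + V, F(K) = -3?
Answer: -74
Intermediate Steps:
Z(t, B) = B² (Z(t, B) = B² + 0 = B²)
J(V, C) = 2*V
Q(w, s) = (-2 + w)*(6 + s) (Q(w, s) = (w + 2*(-1))*(s + 6) = (w - 2)*(6 + s) = (-2 + w)*(6 + s))
25 + F(S(2))*Q(13, -3) = 25 - 3*(-12 - 2*(-3) + 6*13 - 3*13) = 25 - 3*(-12 + 6 + 78 - 39) = 25 - 3*33 = 25 - 99 = -74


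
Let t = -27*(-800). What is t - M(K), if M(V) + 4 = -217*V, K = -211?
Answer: -24183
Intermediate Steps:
M(V) = -4 - 217*V
t = 21600
t - M(K) = 21600 - (-4 - 217*(-211)) = 21600 - (-4 + 45787) = 21600 - 1*45783 = 21600 - 45783 = -24183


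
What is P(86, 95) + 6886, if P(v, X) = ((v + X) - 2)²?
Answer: 38927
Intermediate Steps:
P(v, X) = (-2 + X + v)² (P(v, X) = ((X + v) - 2)² = (-2 + X + v)²)
P(86, 95) + 6886 = (-2 + 95 + 86)² + 6886 = 179² + 6886 = 32041 + 6886 = 38927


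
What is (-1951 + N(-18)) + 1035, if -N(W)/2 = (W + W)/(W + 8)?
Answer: -4616/5 ≈ -923.20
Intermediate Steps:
N(W) = -4*W/(8 + W) (N(W) = -2*(W + W)/(W + 8) = -2*2*W/(8 + W) = -4*W/(8 + W))
(-1951 + N(-18)) + 1035 = (-1951 - 4*(-18)/(8 - 18)) + 1035 = (-1951 - 4*(-18)/(-10)) + 1035 = (-1951 - 4*(-18)*(-⅒)) + 1035 = (-1951 - 36/5) + 1035 = -9791/5 + 1035 = -4616/5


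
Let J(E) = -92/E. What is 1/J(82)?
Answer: -41/46 ≈ -0.89130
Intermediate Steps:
1/J(82) = 1/(-92/82) = 1/(-92*1/82) = 1/(-46/41) = -41/46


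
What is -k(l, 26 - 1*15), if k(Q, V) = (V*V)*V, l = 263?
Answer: -1331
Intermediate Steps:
k(Q, V) = V**3 (k(Q, V) = V**2*V = V**3)
-k(l, 26 - 1*15) = -(26 - 1*15)**3 = -(26 - 15)**3 = -1*11**3 = -1*1331 = -1331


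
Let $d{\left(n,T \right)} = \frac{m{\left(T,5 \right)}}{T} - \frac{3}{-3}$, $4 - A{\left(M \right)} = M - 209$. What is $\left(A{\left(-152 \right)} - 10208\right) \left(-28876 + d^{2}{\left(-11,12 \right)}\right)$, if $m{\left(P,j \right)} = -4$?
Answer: $\frac{852666280}{3} \approx 2.8422 \cdot 10^{8}$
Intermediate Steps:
$A{\left(M \right)} = 213 - M$ ($A{\left(M \right)} = 4 - \left(M - 209\right) = 4 - \left(-209 + M\right) = 213 - M$)
$d{\left(n,T \right)} = 1 - \frac{4}{T}$ ($d{\left(n,T \right)} = - \frac{4}{T} - \frac{3}{-3} = - \frac{4}{T} - -1 = - \frac{4}{T} + 1 = 1 - \frac{4}{T}$)
$\left(A{\left(-152 \right)} - 10208\right) \left(-28876 + d^{2}{\left(-11,12 \right)}\right) = \left(\left(213 - -152\right) - 10208\right) \left(-28876 + \left(\frac{-4 + 12}{12}\right)^{2}\right) = \left(\left(213 + 152\right) - 10208\right) \left(-28876 + \left(\frac{1}{12} \cdot 8\right)^{2}\right) = \left(365 - 10208\right) \left(-28876 + \left(\frac{2}{3}\right)^{2}\right) = - 9843 \left(-28876 + \frac{4}{9}\right) = \left(-9843\right) \left(- \frac{259880}{9}\right) = \frac{852666280}{3}$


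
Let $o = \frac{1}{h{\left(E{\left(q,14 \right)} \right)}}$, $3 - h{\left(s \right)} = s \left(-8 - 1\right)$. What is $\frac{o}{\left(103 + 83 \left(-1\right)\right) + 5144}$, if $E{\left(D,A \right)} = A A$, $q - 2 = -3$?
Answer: $\frac{1}{9124788} \approx 1.0959 \cdot 10^{-7}$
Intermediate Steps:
$q = -1$ ($q = 2 - 3 = -1$)
$E{\left(D,A \right)} = A^{2}$
$h{\left(s \right)} = 3 + 9 s$ ($h{\left(s \right)} = 3 - s \left(-8 - 1\right) = 3 - s \left(-9\right) = 3 - - 9 s = 3 + 9 s$)
$o = \frac{1}{1767}$ ($o = \frac{1}{3 + 9 \cdot 14^{2}} = \frac{1}{3 + 9 \cdot 196} = \frac{1}{3 + 1764} = \frac{1}{1767} \approx 0.00056593$)
$\frac{o}{\left(103 + 83 \left(-1\right)\right) + 5144} = \frac{1}{1767 \left(\left(103 + 83 \left(-1\right)\right) + 5144\right)} = \frac{1}{1767 \left(\left(103 - 83\right) + 5144\right)} = \frac{1}{1767 \left(20 + 5144\right)} = \frac{1}{1767 \cdot 5164} = \frac{1}{1767} \cdot \frac{1}{5164} = \frac{1}{9124788}$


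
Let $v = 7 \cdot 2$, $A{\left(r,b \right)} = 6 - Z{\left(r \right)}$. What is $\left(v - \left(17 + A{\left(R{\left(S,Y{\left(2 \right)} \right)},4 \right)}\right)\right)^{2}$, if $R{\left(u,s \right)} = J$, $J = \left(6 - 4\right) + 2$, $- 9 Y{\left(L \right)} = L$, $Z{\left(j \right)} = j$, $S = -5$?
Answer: $25$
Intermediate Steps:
$Y{\left(L \right)} = - \frac{L}{9}$
$J = 4$ ($J = 2 + 2 = 4$)
$R{\left(u,s \right)} = 4$
$A{\left(r,b \right)} = 6 - r$
$v = 14$
$\left(v - \left(17 + A{\left(R{\left(S,Y{\left(2 \right)} \right)},4 \right)}\right)\right)^{2} = \left(14 - \left(23 - 4\right)\right)^{2} = \left(14 - 19\right)^{2} = \left(-5\right)^{2} = 25$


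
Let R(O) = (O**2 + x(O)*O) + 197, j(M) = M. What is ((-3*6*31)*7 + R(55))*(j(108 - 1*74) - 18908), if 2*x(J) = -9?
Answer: 17581131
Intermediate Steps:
x(J) = -9/2 (x(J) = (1/2)*(-9) = -9/2)
R(O) = 197 + O**2 - 9*O/2 (R(O) = (O**2 - 9*O/2) + 197 = 197 + O**2 - 9*O/2)
((-3*6*31)*7 + R(55))*(j(108 - 1*74) - 18908) = ((-3*6*31)*7 + (197 + 55**2 - 9/2*55))*((108 - 1*74) - 18908) = (-18*31*7 + (197 + 3025 - 495/2))*((108 - 74) - 18908) = (-558*7 + 5949/2)*(34 - 18908) = (-3906 + 5949/2)*(-18874) = -1863/2*(-18874) = 17581131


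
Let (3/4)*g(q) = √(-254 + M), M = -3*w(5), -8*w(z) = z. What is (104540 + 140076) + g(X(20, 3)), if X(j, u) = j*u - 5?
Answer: 244616 + I*√4034/3 ≈ 2.4462e+5 + 21.171*I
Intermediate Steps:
w(z) = -z/8
M = 15/8 (M = -(-3)*5/8 = -3*(-5/8) = 15/8 ≈ 1.8750)
X(j, u) = -5 + j*u
g(q) = I*√4034/3 (g(q) = 4*√(-254 + 15/8)/3 = 4*√(-2017/8)/3 = 4*(I*√4034/4)/3 = I*√4034/3)
(104540 + 140076) + g(X(20, 3)) = (104540 + 140076) + I*√4034/3 = 244616 + I*√4034/3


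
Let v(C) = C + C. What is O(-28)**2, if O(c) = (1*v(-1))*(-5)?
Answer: 100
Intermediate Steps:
v(C) = 2*C
O(c) = 10 (O(c) = (1*(2*(-1)))*(-5) = (1*(-2))*(-5) = -2*(-5) = 10)
O(-28)**2 = 10**2 = 100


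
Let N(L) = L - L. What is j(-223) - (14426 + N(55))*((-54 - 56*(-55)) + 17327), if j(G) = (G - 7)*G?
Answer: -293561088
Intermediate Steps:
N(L) = 0
j(G) = G*(-7 + G) (j(G) = (-7 + G)*G = G*(-7 + G))
j(-223) - (14426 + N(55))*((-54 - 56*(-55)) + 17327) = -223*(-7 - 223) - (14426 + 0)*((-54 - 56*(-55)) + 17327) = -223*(-230) - 14426*((-54 + 3080) + 17327) = 51290 - 14426*(3026 + 17327) = 51290 - 14426*20353 = 51290 - 1*293612378 = 51290 - 293612378 = -293561088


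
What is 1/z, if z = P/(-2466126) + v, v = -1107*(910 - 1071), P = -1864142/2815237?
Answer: 3471364580931/618690895166521408 ≈ 5.6108e-6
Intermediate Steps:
P = -1864142/2815237 (P = -1864142*1/2815237 = -1864142/2815237 ≈ -0.66216)
v = 178227 (v = -1107*(-161) = 178227)
z = 618690895166521408/3471364580931 (z = -1864142/2815237/(-2466126) + 178227 = -1864142/2815237*(-1/2466126) + 178227 = 932071/3471364580931 + 178227 = 618690895166521408/3471364580931 ≈ 1.7823e+5)
1/z = 1/(618690895166521408/3471364580931) = 3471364580931/618690895166521408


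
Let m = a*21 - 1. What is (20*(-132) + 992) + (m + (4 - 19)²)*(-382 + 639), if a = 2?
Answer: 66714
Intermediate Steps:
m = 41 (m = 2*21 - 1 = 42 - 1 = 41)
(20*(-132) + 992) + (m + (4 - 19)²)*(-382 + 639) = (20*(-132) + 992) + (41 + (4 - 19)²)*(-382 + 639) = (-2640 + 992) + (41 + (-15)²)*257 = -1648 + (41 + 225)*257 = -1648 + 266*257 = -1648 + 68362 = 66714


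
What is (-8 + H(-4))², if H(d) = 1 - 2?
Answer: 81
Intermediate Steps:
H(d) = -1
(-8 + H(-4))² = (-8 - 1)² = (-9)² = 81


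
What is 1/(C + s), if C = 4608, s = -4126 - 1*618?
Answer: -1/136 ≈ -0.0073529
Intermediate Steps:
s = -4744 (s = -4126 - 618 = -4744)
1/(C + s) = 1/(4608 - 4744) = 1/(-136) = -1/136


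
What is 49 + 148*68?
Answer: 10113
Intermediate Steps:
49 + 148*68 = 49 + 10064 = 10113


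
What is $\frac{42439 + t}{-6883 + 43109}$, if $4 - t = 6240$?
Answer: $\frac{36203}{36226} \approx 0.99936$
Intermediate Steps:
$t = -6236$ ($t = 4 - 6240 = -6236$)
$\frac{42439 + t}{-6883 + 43109} = \frac{42439 - 6236}{-6883 + 43109} = \frac{36203}{36226}$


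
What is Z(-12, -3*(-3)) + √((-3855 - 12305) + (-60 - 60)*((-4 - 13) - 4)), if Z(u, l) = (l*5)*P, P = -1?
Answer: -45 + 2*I*√3410 ≈ -45.0 + 116.79*I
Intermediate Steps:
Z(u, l) = -5*l (Z(u, l) = (l*5)*(-1) = (5*l)*(-1) = -5*l)
Z(-12, -3*(-3)) + √((-3855 - 12305) + (-60 - 60)*((-4 - 13) - 4)) = -(-15)*(-3) + √((-3855 - 12305) + (-60 - 60)*((-4 - 13) - 4)) = -5*9 + √(-16160 - 120*(-17 - 4)) = -45 + √(-16160 - 120*(-21)) = -45 + √(-16160 + 2520) = -45 + √(-13640) = -45 + 2*I*√3410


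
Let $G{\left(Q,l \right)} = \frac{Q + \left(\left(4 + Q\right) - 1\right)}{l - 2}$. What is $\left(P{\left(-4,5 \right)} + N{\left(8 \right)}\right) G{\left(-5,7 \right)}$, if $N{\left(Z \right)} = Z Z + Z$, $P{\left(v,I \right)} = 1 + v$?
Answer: $- \frac{483}{5} \approx -96.6$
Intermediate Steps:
$N{\left(Z \right)} = Z + Z^{2}$ ($N{\left(Z \right)} = Z^{2} + Z = Z + Z^{2}$)
$G{\left(Q,l \right)} = \frac{3 + 2 Q}{-2 + l}$ ($G{\left(Q,l \right)} = \frac{Q + \left(3 + Q\right)}{-2 + l} = \frac{3 + 2 Q}{-2 + l}$)
$\left(P{\left(-4,5 \right)} + N{\left(8 \right)}\right) G{\left(-5,7 \right)} = \left(\left(1 - 4\right) + 8 \left(1 + 8\right)\right) \frac{3 + 2 \left(-5\right)}{-2 + 7} = \left(-3 + 8 \cdot 9\right) \frac{3 - 10}{5} = \left(-3 + 72\right) \frac{1}{5} \left(-7\right) = 69 \left(- \frac{7}{5}\right) = - \frac{483}{5}$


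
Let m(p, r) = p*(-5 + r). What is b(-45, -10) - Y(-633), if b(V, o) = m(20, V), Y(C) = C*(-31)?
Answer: -20623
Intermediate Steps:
Y(C) = -31*C
b(V, o) = -100 + 20*V (b(V, o) = 20*(-5 + V) = -100 + 20*V)
b(-45, -10) - Y(-633) = (-100 + 20*(-45)) - (-31)*(-633) = (-100 - 900) - 1*19623 = -1000 - 19623 = -20623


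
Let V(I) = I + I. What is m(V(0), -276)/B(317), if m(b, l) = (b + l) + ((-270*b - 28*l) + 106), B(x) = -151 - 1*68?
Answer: -7558/219 ≈ -34.511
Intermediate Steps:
B(x) = -219 (B(x) = -151 - 68 = -219)
V(I) = 2*I
m(b, l) = 106 - 269*b - 27*l (m(b, l) = (b + l) + (106 - 270*b - 28*l) = 106 - 269*b - 27*l)
m(V(0), -276)/B(317) = (106 - 538*0 - 27*(-276))/(-219) = (106 - 269*0 + 7452)*(-1/219) = (106 + 0 + 7452)*(-1/219) = 7558*(-1/219) = -7558/219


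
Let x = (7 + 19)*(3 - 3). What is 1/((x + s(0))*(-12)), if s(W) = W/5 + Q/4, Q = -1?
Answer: ⅓ ≈ 0.33333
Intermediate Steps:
s(W) = -¼ + W/5 (s(W) = W/5 - 1/4 = W*(⅕) - 1*¼ = W/5 - ¼ = -¼ + W/5)
x = 0 (x = 26*0 = 0)
1/((x + s(0))*(-12)) = 1/((0 + (-¼ + (⅕)*0))*(-12)) = 1/((0 + (-¼ + 0))*(-12)) = 1/((0 - ¼)*(-12)) = 1/(-¼*(-12)) = 1/3 = ⅓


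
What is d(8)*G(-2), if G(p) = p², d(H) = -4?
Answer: -16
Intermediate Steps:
d(8)*G(-2) = -4*(-2)² = -4*4 = -16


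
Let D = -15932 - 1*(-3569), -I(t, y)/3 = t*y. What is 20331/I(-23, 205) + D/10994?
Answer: 704991/2253770 ≈ 0.31281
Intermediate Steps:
I(t, y) = -3*t*y
D = -12363 (D = -15932 + 3569 = -12363)
20331/I(-23, 205) + D/10994 = 20331/((-3*(-23)*205)) - 12363/10994 = 20331/14145 - 12363*1/10994 = 20331*(1/14145) - 12363/10994 = 6777/4715 - 12363/10994 = 704991/2253770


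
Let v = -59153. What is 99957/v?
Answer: -99957/59153 ≈ -1.6898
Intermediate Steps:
99957/v = 99957/(-59153) = 99957*(-1/59153) = -99957/59153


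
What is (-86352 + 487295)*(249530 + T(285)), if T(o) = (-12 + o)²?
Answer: 129929187637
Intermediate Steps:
(-86352 + 487295)*(249530 + T(285)) = (-86352 + 487295)*(249530 + (-12 + 285)²) = 400943*(249530 + 273²) = 400943*(249530 + 74529) = 400943*324059 = 129929187637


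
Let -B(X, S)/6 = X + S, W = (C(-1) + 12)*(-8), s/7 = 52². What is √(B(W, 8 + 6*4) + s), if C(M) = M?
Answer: 8*√301 ≈ 138.79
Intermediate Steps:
s = 18928 (s = 7*52² = 7*2704 = 18928)
W = -88 (W = (-1 + 12)*(-8) = 11*(-8) = -88)
B(X, S) = -6*S - 6*X (B(X, S) = -6*(X + S) = -6*(S + X) = -6*S - 6*X)
√(B(W, 8 + 6*4) + s) = √((-6*(8 + 6*4) - 6*(-88)) + 18928) = √((-6*(8 + 24) + 528) + 18928) = √((-6*32 + 528) + 18928) = √((-192 + 528) + 18928) = √(336 + 18928) = √19264 = 8*√301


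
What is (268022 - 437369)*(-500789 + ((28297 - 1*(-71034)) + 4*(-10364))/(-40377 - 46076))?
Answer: 7331839295292324/86453 ≈ 8.4807e+10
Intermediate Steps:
(268022 - 437369)*(-500789 + ((28297 - 1*(-71034)) + 4*(-10364))/(-40377 - 46076)) = -169347*(-500789 + ((28297 + 71034) - 41456)/(-86453)) = -169347*(-500789 + (99331 - 41456)*(-1/86453)) = -169347*(-500789 + 57875*(-1/86453)) = -169347*(-500789 - 57875/86453) = -169347*(-43294769292/86453) = 7331839295292324/86453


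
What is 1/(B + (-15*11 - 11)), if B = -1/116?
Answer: -116/20417 ≈ -0.0056815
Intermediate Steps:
B = -1/116 (B = -1*1/116 = -1/116 ≈ -0.0086207)
1/(B + (-15*11 - 11)) = 1/(-1/116 + (-15*11 - 11)) = 1/(-1/116 + (-165 - 11)) = 1/(-1/116 - 176) = 1/(-20417/116) = -116/20417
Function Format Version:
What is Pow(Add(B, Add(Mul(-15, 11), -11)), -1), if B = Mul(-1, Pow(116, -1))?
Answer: Rational(-116, 20417) ≈ -0.0056815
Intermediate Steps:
B = Rational(-1, 116) (B = Mul(-1, Rational(1, 116)) = Rational(-1, 116) ≈ -0.0086207)
Pow(Add(B, Add(Mul(-15, 11), -11)), -1) = Pow(Add(Rational(-1, 116), Add(Mul(-15, 11), -11)), -1) = Pow(Add(Rational(-1, 116), Add(-165, -11)), -1) = Pow(Add(Rational(-1, 116), -176), -1) = Pow(Rational(-20417, 116), -1) = Rational(-116, 20417)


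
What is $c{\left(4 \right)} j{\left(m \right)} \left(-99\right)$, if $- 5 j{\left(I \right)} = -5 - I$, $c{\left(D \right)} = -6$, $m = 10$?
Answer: $1782$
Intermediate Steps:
$j{\left(I \right)} = 1 + \frac{I}{5}$ ($j{\left(I \right)} = - \frac{-5 - I}{5} = 1 + \frac{I}{5}$)
$c{\left(4 \right)} j{\left(m \right)} \left(-99\right) = - 6 \left(1 + \frac{1}{5} \cdot 10\right) \left(-99\right) = - 6 \left(1 + 2\right) \left(-99\right) = \left(-6\right) 3 \left(-99\right) = \left(-18\right) \left(-99\right) = 1782$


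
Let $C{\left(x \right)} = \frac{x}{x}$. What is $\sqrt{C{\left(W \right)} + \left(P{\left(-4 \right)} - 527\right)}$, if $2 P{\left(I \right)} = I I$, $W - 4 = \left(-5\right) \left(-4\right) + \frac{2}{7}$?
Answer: $i \sqrt{518} \approx 22.76 i$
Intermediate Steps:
$W = \frac{170}{7}$ ($W = 4 + \left(\left(-5\right) \left(-4\right) + \frac{2}{7}\right) = 4 + \left(20 + 2 \cdot \frac{1}{7}\right) = 4 + \left(20 + \frac{2}{7}\right) = 4 + \frac{142}{7} = \frac{170}{7} \approx 24.286$)
$P{\left(I \right)} = \frac{I^{2}}{2}$ ($P{\left(I \right)} = \frac{I I}{2} = \frac{I^{2}}{2}$)
$C{\left(x \right)} = 1$
$\sqrt{C{\left(W \right)} + \left(P{\left(-4 \right)} - 527\right)} = \sqrt{1 + \left(\frac{\left(-4\right)^{2}}{2} - 527\right)} = \sqrt{1 + \left(\frac{1}{2} \cdot 16 - 527\right)} = \sqrt{1 + \left(8 - 527\right)} = \sqrt{1 - 519} = \sqrt{-518} = i \sqrt{518}$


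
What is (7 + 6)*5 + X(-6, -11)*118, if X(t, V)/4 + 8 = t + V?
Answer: -11735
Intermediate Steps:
X(t, V) = -32 + 4*V + 4*t (X(t, V) = -32 + 4*(t + V) = -32 + 4*(V + t) = -32 + (4*V + 4*t) = -32 + 4*V + 4*t)
(7 + 6)*5 + X(-6, -11)*118 = (7 + 6)*5 + (-32 + 4*(-11) + 4*(-6))*118 = 13*5 + (-32 - 44 - 24)*118 = 65 - 100*118 = 65 - 11800 = -11735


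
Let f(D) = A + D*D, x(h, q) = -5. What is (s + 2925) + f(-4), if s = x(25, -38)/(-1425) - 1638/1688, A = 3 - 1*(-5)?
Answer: 709119889/240540 ≈ 2948.0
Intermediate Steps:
A = 8 (A = 3 + 5 = 8)
s = -232571/240540 (s = -5/(-1425) - 1638/1688 = -5*(-1/1425) - 1638*1/1688 = 1/285 - 819/844 = -232571/240540 ≈ -0.96687)
f(D) = 8 + D² (f(D) = 8 + D*D = 8 + D²)
(s + 2925) + f(-4) = (-232571/240540 + 2925) + (8 + (-4)²) = 703346929/240540 + (8 + 16) = 703346929/240540 + 24 = 709119889/240540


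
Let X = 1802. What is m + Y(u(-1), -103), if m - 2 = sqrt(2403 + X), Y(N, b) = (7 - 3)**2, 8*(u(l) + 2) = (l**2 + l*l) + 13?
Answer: 18 + 29*sqrt(5) ≈ 82.846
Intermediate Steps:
u(l) = -3/8 + l**2/4 (u(l) = -2 + ((l**2 + l*l) + 13)/8 = -2 + ((l**2 + l**2) + 13)/8 = -2 + (2*l**2 + 13)/8 = -2 + (13 + 2*l**2)/8 = -2 + (13/8 + l**2/4) = -3/8 + l**2/4)
Y(N, b) = 16 (Y(N, b) = 4**2 = 16)
m = 2 + 29*sqrt(5) (m = 2 + sqrt(2403 + 1802) = 2 + sqrt(4205) = 2 + 29*sqrt(5) ≈ 66.846)
m + Y(u(-1), -103) = (2 + 29*sqrt(5)) + 16 = 18 + 29*sqrt(5)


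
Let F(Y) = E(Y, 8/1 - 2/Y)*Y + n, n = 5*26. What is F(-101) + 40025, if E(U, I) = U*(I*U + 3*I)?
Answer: -7977225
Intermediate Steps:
E(U, I) = U*(3*I + I*U)
n = 130
F(Y) = 130 + Y²*(3 + Y)*(8 - 2/Y) (F(Y) = ((8/1 - 2/Y)*Y*(3 + Y))*Y + 130 = ((8*1 - 2/Y)*Y*(3 + Y))*Y + 130 = ((8 - 2/Y)*Y*(3 + Y))*Y + 130 = (Y*(3 + Y)*(8 - 2/Y))*Y + 130 = Y²*(3 + Y)*(8 - 2/Y) + 130 = 130 + Y²*(3 + Y)*(8 - 2/Y))
F(-101) + 40025 = (130 + 2*(-101)*(-1 + 4*(-101))*(3 - 101)) + 40025 = (130 + 2*(-101)*(-1 - 404)*(-98)) + 40025 = (130 + 2*(-101)*(-405)*(-98)) + 40025 = (130 - 8017380) + 40025 = -8017250 + 40025 = -7977225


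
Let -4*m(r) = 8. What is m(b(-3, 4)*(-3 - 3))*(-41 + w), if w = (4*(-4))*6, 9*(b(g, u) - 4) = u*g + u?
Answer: 274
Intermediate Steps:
b(g, u) = 4 + u/9 + g*u/9 (b(g, u) = 4 + (u*g + u)/9 = 4 + (g*u + u)/9 = 4 + (u + g*u)/9 = 4 + (u/9 + g*u/9) = 4 + u/9 + g*u/9)
m(r) = -2 (m(r) = -1/4*8 = -2)
w = -96 (w = -16*6 = -96)
m(b(-3, 4)*(-3 - 3))*(-41 + w) = -2*(-41 - 96) = -2*(-137) = 274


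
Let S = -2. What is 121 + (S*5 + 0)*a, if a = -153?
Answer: 1651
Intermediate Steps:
121 + (S*5 + 0)*a = 121 + (-2*5 + 0)*(-153) = 121 + (-10 + 0)*(-153) = 121 - 10*(-153) = 121 + 1530 = 1651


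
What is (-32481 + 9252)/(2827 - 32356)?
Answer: 2581/3281 ≈ 0.78665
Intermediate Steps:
(-32481 + 9252)/(2827 - 32356) = -23229/(-29529) = -23229*(-1/29529) = 2581/3281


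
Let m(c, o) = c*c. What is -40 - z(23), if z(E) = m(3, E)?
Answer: -49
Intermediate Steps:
m(c, o) = c²
z(E) = 9 (z(E) = 3² = 9)
-40 - z(23) = -40 - 1*9 = -40 - 9 = -49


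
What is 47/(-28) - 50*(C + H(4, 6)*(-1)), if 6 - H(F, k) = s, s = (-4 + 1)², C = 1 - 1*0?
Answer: -5647/28 ≈ -201.68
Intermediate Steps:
C = 1 (C = 1 + 0 = 1)
s = 9 (s = (-3)² = 9)
H(F, k) = -3 (H(F, k) = 6 - 1*9 = 6 - 9 = -3)
47/(-28) - 50*(C + H(4, 6)*(-1)) = 47/(-28) - 50*(1 - 3*(-1)) = 47*(-1/28) - 50*(1 + 3) = -47/28 - 50*4 = -47/28 - 200 = -5647/28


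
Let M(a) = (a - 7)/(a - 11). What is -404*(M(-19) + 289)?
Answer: -1756592/15 ≈ -1.1711e+5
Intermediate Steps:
M(a) = (-7 + a)/(-11 + a)
-404*(M(-19) + 289) = -404*((-7 - 19)/(-11 - 19) + 289) = -404*(-26/(-30) + 289) = -404*(-1/30*(-26) + 289) = -404*(13/15 + 289) = -404*4348/15 = -1756592/15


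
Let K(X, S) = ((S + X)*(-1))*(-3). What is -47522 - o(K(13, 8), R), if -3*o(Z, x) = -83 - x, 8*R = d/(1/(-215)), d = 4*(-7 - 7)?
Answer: -144154/3 ≈ -48051.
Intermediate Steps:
d = -56 (d = 4*(-14) = -56)
R = 1505 (R = (-56/(1/(-215)))/8 = (-56/(-1/215))/8 = (-56*(-215))/8 = (⅛)*12040 = 1505)
K(X, S) = 3*S + 3*X (K(X, S) = (-S - X)*(-3) = 3*S + 3*X)
o(Z, x) = 83/3 + x/3 (o(Z, x) = -(-83 - x)/3 = 83/3 + x/3)
-47522 - o(K(13, 8), R) = -47522 - (83/3 + (⅓)*1505) = -47522 - (83/3 + 1505/3) = -47522 - 1*1588/3 = -47522 - 1588/3 = -144154/3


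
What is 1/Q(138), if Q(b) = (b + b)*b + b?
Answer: 1/38226 ≈ 2.6160e-5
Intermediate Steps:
Q(b) = b + 2*b**2 (Q(b) = (2*b)*b + b = 2*b**2 + b = b + 2*b**2)
1/Q(138) = 1/(138*(1 + 2*138)) = 1/(138*(1 + 276)) = 1/(138*277) = 1/38226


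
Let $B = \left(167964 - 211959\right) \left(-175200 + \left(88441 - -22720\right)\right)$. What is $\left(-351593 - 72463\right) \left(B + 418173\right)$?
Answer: $-1194910924254768$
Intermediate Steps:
$B = 2817395805$ ($B = - 43995 \left(-175200 + \left(88441 + 22720\right)\right) = - 43995 \left(-175200 + 111161\right) = \left(-43995\right) \left(-64039\right) = 2817395805$)
$\left(-351593 - 72463\right) \left(B + 418173\right) = \left(-351593 - 72463\right) \left(2817395805 + 418173\right) = \left(-424056\right) 2817813978 = -1194910924254768$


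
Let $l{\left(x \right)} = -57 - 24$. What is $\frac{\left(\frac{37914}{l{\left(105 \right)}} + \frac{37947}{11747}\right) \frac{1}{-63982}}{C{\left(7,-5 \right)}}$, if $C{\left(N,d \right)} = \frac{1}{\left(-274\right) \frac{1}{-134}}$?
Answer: $\frac{20198460329}{1359638166186} \approx 0.014856$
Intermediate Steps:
$l{\left(x \right)} = -81$
$C{\left(N,d \right)} = \frac{67}{137}$ ($C{\left(N,d \right)} = \frac{1}{\left(-274\right) \left(- \frac{1}{134}\right)} = \frac{1}{\frac{137}{67}} = \frac{67}{137}$)
$\frac{\left(\frac{37914}{l{\left(105 \right)}} + \frac{37947}{11747}\right) \frac{1}{-63982}}{C{\left(7,-5 \right)}} = \frac{\left(\frac{37914}{-81} + \frac{37947}{11747}\right) \frac{1}{-63982}}{\frac{67}{137}} = \left(37914 \left(- \frac{1}{81}\right) + 37947 \cdot \frac{1}{11747}\right) \left(- \frac{1}{63982}\right) \frac{137}{67} = \left(- \frac{12638}{27} + \frac{37947}{11747}\right) \left(- \frac{1}{63982}\right) \frac{137}{67} = \left(- \frac{147434017}{317169}\right) \left(- \frac{1}{63982}\right) \frac{137}{67} = \frac{147434017}{20293106958} \cdot \frac{137}{67} = \frac{20198460329}{1359638166186}$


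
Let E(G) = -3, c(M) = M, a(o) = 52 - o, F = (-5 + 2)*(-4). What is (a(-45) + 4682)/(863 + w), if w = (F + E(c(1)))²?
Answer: 81/16 ≈ 5.0625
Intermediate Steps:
F = 12 (F = -3*(-4) = 12)
w = 81 (w = (12 - 3)² = 9² = 81)
(a(-45) + 4682)/(863 + w) = ((52 - 1*(-45)) + 4682)/(863 + 81) = ((52 + 45) + 4682)/944 = (97 + 4682)*(1/944) = 4779*(1/944) = 81/16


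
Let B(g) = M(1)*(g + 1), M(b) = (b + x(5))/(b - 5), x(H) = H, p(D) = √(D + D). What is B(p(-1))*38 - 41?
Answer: -98 - 57*I*√2 ≈ -98.0 - 80.61*I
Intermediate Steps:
p(D) = √2*√D (p(D) = √(2*D) = √2*√D)
M(b) = (5 + b)/(-5 + b) (M(b) = (b + 5)/(b - 5) = (5 + b)/(-5 + b))
B(g) = -3/2 - 3*g/2 (B(g) = ((5 + 1)/(-5 + 1))*(g + 1) = (6/(-4))*(1 + g) = (-¼*6)*(1 + g) = -3*(1 + g)/2 = -3/2 - 3*g/2)
B(p(-1))*38 - 41 = (-3/2 - 3*√2*√(-1)/2)*38 - 41 = (-3/2 - 3*√2*I/2)*38 - 41 = (-3/2 - 3*I*√2/2)*38 - 41 = (-57 - 57*I*√2) - 41 = -98 - 57*I*√2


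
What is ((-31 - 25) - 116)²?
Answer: 29584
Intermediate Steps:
((-31 - 25) - 116)² = (-56 - 116)² = (-172)² = 29584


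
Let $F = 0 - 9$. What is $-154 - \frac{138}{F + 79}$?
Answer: $- \frac{5459}{35} \approx -155.97$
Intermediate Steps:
$F = -9$
$-154 - \frac{138}{F + 79} = -154 - \frac{138}{-9 + 79} = -154 - \frac{138}{70} = -154 - \frac{69}{35} = - \frac{5459}{35}$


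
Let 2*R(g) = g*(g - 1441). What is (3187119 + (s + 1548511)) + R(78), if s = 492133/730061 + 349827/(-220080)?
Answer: 250780444924969811/53557274960 ≈ 4.6825e+6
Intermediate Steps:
R(g) = g*(-1441 + g)/2 (R(g) = (g*(g - 1441))/2 = (g*(-1441 + g))/2 = g*(-1441 + g)/2)
s = -49028806269/53557274960 (s = 492133*(1/730061) + 349827*(-1/220080) = 492133/730061 - 116609/73360 = -49028806269/53557274960 ≈ -0.91545)
(3187119 + (s + 1548511)) + R(78) = (3187119 + (-49028806269/53557274960 + 1548511)) + (½)*78*(-1441 + 78) = (3187119 + 82933980376778291/53557274960) + (½)*78*(-1363) = 253627388990018531/53557274960 - 53157 = 250780444924969811/53557274960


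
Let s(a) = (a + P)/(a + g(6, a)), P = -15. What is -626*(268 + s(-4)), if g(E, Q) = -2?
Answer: -509251/3 ≈ -1.6975e+5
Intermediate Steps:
s(a) = (-15 + a)/(-2 + a) (s(a) = (a - 15)/(a - 2) = (-15 + a)/(-2 + a))
-626*(268 + s(-4)) = -626*(268 + (-15 - 4)/(-2 - 4)) = -626*(268 - 19/(-6)) = -626*(268 - ⅙*(-19)) = -626*(268 + 19/6) = -626*1627/6 = -509251/3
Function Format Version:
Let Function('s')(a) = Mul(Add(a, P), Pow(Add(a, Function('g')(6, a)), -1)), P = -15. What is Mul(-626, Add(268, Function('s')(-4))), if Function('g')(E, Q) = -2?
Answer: Rational(-509251, 3) ≈ -1.6975e+5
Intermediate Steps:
Function('s')(a) = Mul(Pow(Add(-2, a), -1), Add(-15, a)) (Function('s')(a) = Mul(Add(a, -15), Pow(Add(a, -2), -1)) = Mul(Add(-15, a), Pow(Add(-2, a), -1)) = Mul(Pow(Add(-2, a), -1), Add(-15, a)))
Mul(-626, Add(268, Function('s')(-4))) = Mul(-626, Add(268, Mul(Pow(Add(-2, -4), -1), Add(-15, -4)))) = Mul(-626, Add(268, Mul(Pow(-6, -1), -19))) = Mul(-626, Add(268, Mul(Rational(-1, 6), -19))) = Mul(-626, Add(268, Rational(19, 6))) = Mul(-626, Rational(1627, 6)) = Rational(-509251, 3)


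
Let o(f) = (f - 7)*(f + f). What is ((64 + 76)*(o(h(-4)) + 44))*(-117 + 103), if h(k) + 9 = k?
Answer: -1105440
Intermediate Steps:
h(k) = -9 + k
o(f) = 2*f*(-7 + f) (o(f) = (-7 + f)*(2*f) = 2*f*(-7 + f))
((64 + 76)*(o(h(-4)) + 44))*(-117 + 103) = ((64 + 76)*(2*(-9 - 4)*(-7 + (-9 - 4)) + 44))*(-117 + 103) = (140*(2*(-13)*(-7 - 13) + 44))*(-14) = (140*(2*(-13)*(-20) + 44))*(-14) = (140*(520 + 44))*(-14) = (140*564)*(-14) = 78960*(-14) = -1105440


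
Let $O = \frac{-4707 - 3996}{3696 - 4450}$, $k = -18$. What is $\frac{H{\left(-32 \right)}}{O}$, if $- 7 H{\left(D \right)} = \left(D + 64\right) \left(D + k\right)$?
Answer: $\frac{1206400}{60921} \approx 19.803$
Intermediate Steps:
$H{\left(D \right)} = - \frac{\left(-18 + D\right) \left(64 + D\right)}{7}$ ($H{\left(D \right)} = - \frac{\left(D + 64\right) \left(D - 18\right)}{7} = - \frac{\left(64 + D\right) \left(-18 + D\right)}{7} = - \frac{\left(-18 + D\right) \left(64 + D\right)}{7}$)
$O = \frac{8703}{754}$ ($O = - \frac{8703}{-754} = \left(-8703\right) \left(- \frac{1}{754}\right) = \frac{8703}{754} \approx 11.542$)
$\frac{H{\left(-32 \right)}}{O} = \frac{\frac{1152}{7} - - \frac{1472}{7} - \frac{\left(-32\right)^{2}}{7}}{\frac{8703}{754}} = \left(\frac{1152}{7} + \frac{1472}{7} - \frac{1024}{7}\right) \frac{754}{8703} = \frac{1600}{7} \cdot \frac{754}{8703} = \frac{1206400}{60921}$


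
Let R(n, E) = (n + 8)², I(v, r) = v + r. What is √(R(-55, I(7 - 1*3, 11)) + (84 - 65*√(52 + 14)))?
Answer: √(2293 - 65*√66) ≈ 42.011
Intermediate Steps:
I(v, r) = r + v
R(n, E) = (8 + n)²
√(R(-55, I(7 - 1*3, 11)) + (84 - 65*√(52 + 14))) = √((8 - 55)² + (84 - 65*√(52 + 14))) = √((-47)² + (84 - 65*√66)) = √(2209 + (84 - 65*√66)) = √(2293 - 65*√66)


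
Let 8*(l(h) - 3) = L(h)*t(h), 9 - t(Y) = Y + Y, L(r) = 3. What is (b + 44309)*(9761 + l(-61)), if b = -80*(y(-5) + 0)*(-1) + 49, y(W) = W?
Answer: 1725461395/4 ≈ 4.3137e+8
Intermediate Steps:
b = -351 (b = -80*(-5 + 0)*(-1) + 49 = -(-400)*(-1) + 49 = -80*5 + 49 = -400 + 49 = -351)
t(Y) = 9 - 2*Y (t(Y) = 9 - (Y + Y) = 9 - 2*Y)
l(h) = 51/8 - 3*h/4 (l(h) = 3 + (3*(9 - 2*h))/8 = 3 + (27 - 6*h)/8 = 3 + (27/8 - 3*h/4) = 51/8 - 3*h/4)
(b + 44309)*(9761 + l(-61)) = (-351 + 44309)*(9761 + (51/8 - ¾*(-61))) = 43958*(9761 + (51/8 + 183/4)) = 43958*(9761 + 417/8) = 43958*(78505/8) = 1725461395/4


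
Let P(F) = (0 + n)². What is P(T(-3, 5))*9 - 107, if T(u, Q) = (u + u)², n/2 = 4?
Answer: 469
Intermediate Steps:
n = 8 (n = 2*4 = 8)
T(u, Q) = 4*u² (T(u, Q) = (2*u)² = 4*u²)
P(F) = 64 (P(F) = (0 + 8)² = 8² = 64)
P(T(-3, 5))*9 - 107 = 64*9 - 107 = 576 - 107 = 469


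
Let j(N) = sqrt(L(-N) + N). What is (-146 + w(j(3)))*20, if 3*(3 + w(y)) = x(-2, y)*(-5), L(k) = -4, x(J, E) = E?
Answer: -2980 - 100*I/3 ≈ -2980.0 - 33.333*I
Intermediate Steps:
j(N) = sqrt(-4 + N)
w(y) = -3 - 5*y/3 (w(y) = -3 + (y*(-5))/3 = -3 + (-5*y)/3 = -3 - 5*y/3)
(-146 + w(j(3)))*20 = (-146 + (-3 - 5*sqrt(-4 + 3)/3))*20 = (-146 + (-3 - 5*I/3))*20 = (-149 - 5*I/3)*20 = -2980 - 100*I/3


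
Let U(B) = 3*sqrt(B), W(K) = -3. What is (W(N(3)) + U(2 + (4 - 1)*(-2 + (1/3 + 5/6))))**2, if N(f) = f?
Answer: 9/2 - 9*I*sqrt(2) ≈ 4.5 - 12.728*I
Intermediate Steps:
(W(N(3)) + U(2 + (4 - 1)*(-2 + (1/3 + 5/6))))**2 = (-3 + 3*sqrt(2 + (4 - 1)*(-2 + (1/3 + 5/6))))**2 = (-3 + 3*sqrt(2 + 3*(-2 + (1*(1/3) + 5*(1/6)))))**2 = (-3 + 3*sqrt(2 + 3*(-2 + (1/3 + 5/6))))**2 = (-3 + 3*sqrt(2 + 3*(-2 + 7/6)))**2 = (-3 + 3*sqrt(2 + 3*(-5/6)))**2 = (-3 + 3*sqrt(2 - 5/2))**2 = (-3 + 3*sqrt(-1/2))**2 = (-3 + 3*(I*sqrt(2)/2))**2 = (-3 + 3*I*sqrt(2)/2)**2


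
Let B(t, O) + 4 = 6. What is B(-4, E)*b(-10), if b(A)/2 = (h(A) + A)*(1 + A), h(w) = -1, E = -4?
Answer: 396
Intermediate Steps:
B(t, O) = 2 (B(t, O) = -4 + 6 = 2)
b(A) = 2*(1 + A)*(-1 + A) (b(A) = 2*((-1 + A)*(1 + A)) = 2*((1 + A)*(-1 + A)) = 2*(1 + A)*(-1 + A))
B(-4, E)*b(-10) = 2*(-2 + 2*(-10)²) = 2*(-2 + 2*100) = 2*(-2 + 200) = 2*198 = 396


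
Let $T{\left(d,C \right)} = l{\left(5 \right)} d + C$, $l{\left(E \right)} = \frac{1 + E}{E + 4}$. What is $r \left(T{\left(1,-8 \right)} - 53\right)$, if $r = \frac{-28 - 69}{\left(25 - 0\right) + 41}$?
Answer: $\frac{17557}{198} \approx 88.672$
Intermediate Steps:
$l{\left(E \right)} = \frac{1 + E}{4 + E}$
$r = - \frac{97}{66}$ ($r = - \frac{97}{\left(25 + 0\right) + 41} = - \frac{97}{25 + 41} = - \frac{97}{66} \approx -1.4697$)
$T{\left(d,C \right)} = C + \frac{2 d}{3}$ ($T{\left(d,C \right)} = \frac{1 + 5}{4 + 5} d + C = \frac{1}{9} \cdot 6 d + C = \frac{2 d}{3} + C = C + \frac{2 d}{3}$)
$r \left(T{\left(1,-8 \right)} - 53\right) = - \frac{97 \left(\left(-8 + \frac{2}{3} \cdot 1\right) - 53\right)}{66} = - \frac{97 \left(\left(-8 + \frac{2}{3}\right) - 53\right)}{66} = - \frac{97 \left(- \frac{22}{3} - 53\right)}{66} = \left(- \frac{97}{66}\right) \left(- \frac{181}{3}\right) = \frac{17557}{198}$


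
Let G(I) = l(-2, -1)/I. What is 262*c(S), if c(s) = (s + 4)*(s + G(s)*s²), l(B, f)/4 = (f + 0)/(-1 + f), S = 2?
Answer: 9432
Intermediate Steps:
l(B, f) = 4*f/(-1 + f) (l(B, f) = 4*((f + 0)/(-1 + f)) = 4*(f/(-1 + f)) = 4*f/(-1 + f))
G(I) = 2/I (G(I) = (4*(-1)/(-1 - 1))/I = (4*(-1)/(-2))/I = (4*(-1)*(-½))/I = 2/I)
c(s) = 3*s*(4 + s) (c(s) = (s + 4)*(s + (2/s)*s²) = (4 + s)*(s + 2*s) = (4 + s)*(3*s) = 3*s*(4 + s))
262*c(S) = 262*(3*2*(4 + 2)) = 262*(3*2*6) = 262*36 = 9432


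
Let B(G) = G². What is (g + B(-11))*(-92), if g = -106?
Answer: -1380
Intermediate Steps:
(g + B(-11))*(-92) = (-106 + (-11)²)*(-92) = (-106 + 121)*(-92) = 15*(-92) = -1380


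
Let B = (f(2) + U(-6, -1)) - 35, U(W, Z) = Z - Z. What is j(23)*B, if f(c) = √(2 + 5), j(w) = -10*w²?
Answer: 185150 - 5290*√7 ≈ 1.7115e+5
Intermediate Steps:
U(W, Z) = 0
f(c) = √7
B = -35 + √7 (B = (√7 + 0) - 35 = √7 - 35 = -35 + √7 ≈ -32.354)
j(23)*B = (-10*23²)*(-35 + √7) = (-10*529)*(-35 + √7) = -5290*(-35 + √7) = 185150 - 5290*√7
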